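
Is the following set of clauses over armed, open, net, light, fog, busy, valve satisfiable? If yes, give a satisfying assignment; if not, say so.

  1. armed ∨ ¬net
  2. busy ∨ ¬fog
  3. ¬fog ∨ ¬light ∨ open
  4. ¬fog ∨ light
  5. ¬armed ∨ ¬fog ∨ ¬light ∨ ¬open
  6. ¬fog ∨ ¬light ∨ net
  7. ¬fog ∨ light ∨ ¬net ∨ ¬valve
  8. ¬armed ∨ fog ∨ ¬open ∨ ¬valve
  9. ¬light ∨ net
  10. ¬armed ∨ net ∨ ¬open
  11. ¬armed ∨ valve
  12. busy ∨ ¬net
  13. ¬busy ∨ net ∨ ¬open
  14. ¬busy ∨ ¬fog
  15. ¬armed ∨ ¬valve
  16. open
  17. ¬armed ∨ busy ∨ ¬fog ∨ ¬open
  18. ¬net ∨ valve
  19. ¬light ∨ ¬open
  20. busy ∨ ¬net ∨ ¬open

Unit clause (open) forces open = True.
In (¬light ∨ ¬open) only ¬light is left, so light = False.
In (¬fog ∨ light) only ¬fog is left, so fog = False.
Try armed = True:
  (¬armed ∨ fog ∨ ¬open ∨ ¬valve) forces valve = False.
  clause (¬armed ∨ valve) is falsified — backtrack.
So armed = False.
  then (armed ∨ ¬net) forces net = False.
  then (¬busy ∨ net ∨ ¬open) forces busy = False.
Set valve = False.
All clauses satisfied.

armed = False, open = True, net = False, light = False, fog = False, busy = False, valve = False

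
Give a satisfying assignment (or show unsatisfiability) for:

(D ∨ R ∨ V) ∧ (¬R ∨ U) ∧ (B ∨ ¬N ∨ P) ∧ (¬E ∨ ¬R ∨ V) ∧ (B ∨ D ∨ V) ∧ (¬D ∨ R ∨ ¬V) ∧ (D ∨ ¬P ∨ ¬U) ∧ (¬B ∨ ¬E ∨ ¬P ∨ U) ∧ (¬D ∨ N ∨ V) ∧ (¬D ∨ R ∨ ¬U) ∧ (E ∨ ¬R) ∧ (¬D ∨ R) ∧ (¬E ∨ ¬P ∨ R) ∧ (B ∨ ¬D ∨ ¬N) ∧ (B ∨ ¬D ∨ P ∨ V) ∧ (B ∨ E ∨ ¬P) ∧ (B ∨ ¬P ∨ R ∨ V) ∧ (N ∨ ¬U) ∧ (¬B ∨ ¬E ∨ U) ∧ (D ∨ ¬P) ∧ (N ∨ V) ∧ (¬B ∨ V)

Set P = False.
Set N = False.
  then (N ∨ ¬U) forces U = False.
  then (N ∨ V) forces V = True.
  then (¬R ∨ U) forces R = False.
  then (¬D ∨ R ∨ ¬V) forces D = False.
Set B = False.
Set E = False.
All clauses satisfied.

P=F, N=F, B=F, E=F, V=T, R=F, U=F, D=F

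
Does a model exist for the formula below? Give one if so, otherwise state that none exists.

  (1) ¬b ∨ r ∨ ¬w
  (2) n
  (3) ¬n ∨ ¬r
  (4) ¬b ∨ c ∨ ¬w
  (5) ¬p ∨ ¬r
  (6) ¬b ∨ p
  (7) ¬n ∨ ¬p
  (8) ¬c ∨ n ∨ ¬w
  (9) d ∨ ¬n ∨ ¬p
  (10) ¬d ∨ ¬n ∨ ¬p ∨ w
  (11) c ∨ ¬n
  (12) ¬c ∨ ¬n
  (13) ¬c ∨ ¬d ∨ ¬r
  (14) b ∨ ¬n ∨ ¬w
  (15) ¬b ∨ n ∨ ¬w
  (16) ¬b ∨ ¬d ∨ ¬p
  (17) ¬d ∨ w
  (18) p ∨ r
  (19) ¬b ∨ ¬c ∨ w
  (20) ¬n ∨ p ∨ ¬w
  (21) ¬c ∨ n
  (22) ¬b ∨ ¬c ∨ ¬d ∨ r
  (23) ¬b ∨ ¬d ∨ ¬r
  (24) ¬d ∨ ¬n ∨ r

UNSATISFIABLE

Case c = True:
  (n) forces n = True.
  Clause (¬c ∨ ¬n) is falsified — contradiction.
Case c = False:
  (n) forces n = True.
  Clause (c ∨ ¬n) is falsified — contradiction.
Both cases fail, so the formula is unsatisfiable.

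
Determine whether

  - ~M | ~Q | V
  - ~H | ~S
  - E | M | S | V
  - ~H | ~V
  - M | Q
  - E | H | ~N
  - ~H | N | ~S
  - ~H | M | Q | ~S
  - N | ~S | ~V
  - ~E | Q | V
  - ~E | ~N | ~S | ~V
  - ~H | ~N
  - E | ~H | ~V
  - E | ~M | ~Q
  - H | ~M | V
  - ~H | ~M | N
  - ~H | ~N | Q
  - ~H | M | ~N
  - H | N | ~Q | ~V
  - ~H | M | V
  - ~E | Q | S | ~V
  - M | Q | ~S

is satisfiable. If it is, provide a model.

V: True; M: False; Q: True; H: False; E: True; N: True; S: False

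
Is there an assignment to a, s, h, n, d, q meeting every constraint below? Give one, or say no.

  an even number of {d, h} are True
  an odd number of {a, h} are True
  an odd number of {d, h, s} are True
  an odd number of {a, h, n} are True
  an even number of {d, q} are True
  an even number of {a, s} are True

a = True, s = True, h = False, n = False, d = False, q = False

{d, h}: 0 true → even ✓
{a, h}: 1 true → odd ✓
{d, h, s}: 1 true → odd ✓
{a, h, n}: 1 true → odd ✓
{d, q}: 0 true → even ✓
{a, s}: 2 true → even ✓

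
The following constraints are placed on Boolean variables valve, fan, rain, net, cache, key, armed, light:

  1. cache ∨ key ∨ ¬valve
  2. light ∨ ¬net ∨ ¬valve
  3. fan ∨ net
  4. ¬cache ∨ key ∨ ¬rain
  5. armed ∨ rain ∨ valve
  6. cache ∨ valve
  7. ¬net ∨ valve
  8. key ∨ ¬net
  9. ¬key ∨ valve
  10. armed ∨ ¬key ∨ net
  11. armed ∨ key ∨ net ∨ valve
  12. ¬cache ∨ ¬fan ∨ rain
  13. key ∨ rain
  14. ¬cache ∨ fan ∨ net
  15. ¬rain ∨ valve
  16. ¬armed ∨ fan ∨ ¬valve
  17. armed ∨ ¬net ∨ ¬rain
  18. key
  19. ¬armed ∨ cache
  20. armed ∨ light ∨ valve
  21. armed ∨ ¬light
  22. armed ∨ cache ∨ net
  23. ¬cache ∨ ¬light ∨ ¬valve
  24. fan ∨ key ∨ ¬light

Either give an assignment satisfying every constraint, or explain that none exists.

valve: True; fan: True; rain: True; net: False; cache: True; key: True; armed: True; light: False

Unit clause (key) forces key = True.
In (¬key ∨ valve) only valve is left, so valve = True.
Try fan = False:
  (fan ∨ net) forces net = True.
  (light ∨ ¬net ∨ ¬valve) forces light = True.
  (¬armed ∨ fan ∨ ¬valve) forces armed = False.
  clause (armed ∨ ¬light) is falsified — backtrack.
So fan = True.
Set rain = True.
Try net = True:
  (light ∨ ¬net ∨ ¬valve) forces light = True.
  (armed ∨ ¬net ∨ ¬rain) forces armed = True.
  (¬armed ∨ cache) forces cache = True.
  clause (¬cache ∨ ¬light ∨ ¬valve) is falsified — backtrack.
So net = False.
  then (armed ∨ ¬key ∨ net) forces armed = True.
  then (¬armed ∨ cache) forces cache = True.
  then (¬cache ∨ ¬light ∨ ¬valve) forces light = False.
All clauses satisfied.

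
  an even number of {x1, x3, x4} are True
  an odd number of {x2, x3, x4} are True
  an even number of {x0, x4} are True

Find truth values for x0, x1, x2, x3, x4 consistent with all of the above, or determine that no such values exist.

x0 = True, x1 = True, x2 = False, x3 = False, x4 = True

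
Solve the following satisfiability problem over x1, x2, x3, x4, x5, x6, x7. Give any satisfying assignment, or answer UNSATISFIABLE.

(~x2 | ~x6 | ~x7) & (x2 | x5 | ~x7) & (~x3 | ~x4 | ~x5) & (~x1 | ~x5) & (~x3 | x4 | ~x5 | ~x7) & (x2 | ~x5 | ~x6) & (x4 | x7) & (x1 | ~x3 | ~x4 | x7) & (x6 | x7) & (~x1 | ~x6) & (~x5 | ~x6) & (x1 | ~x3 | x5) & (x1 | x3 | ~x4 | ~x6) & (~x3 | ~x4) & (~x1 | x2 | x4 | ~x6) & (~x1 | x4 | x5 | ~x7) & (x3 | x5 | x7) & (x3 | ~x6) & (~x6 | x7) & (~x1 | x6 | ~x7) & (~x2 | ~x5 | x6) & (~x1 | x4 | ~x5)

Try x1 = True:
  (~x1 | ~x5) forces x5 = False.
  (~x1 | ~x6) forces x6 = False.
  (x6 | x7) forces x7 = True.
  clause (~x1 | x6 | ~x7) is falsified — backtrack.
So x1 = False.
Set x2 = False.
Try x3 = True:
  (x1 | ~x3 | x5) forces x5 = True.
  (~x3 | ~x4 | ~x5) forces x4 = False.
  (~x3 | x4 | ~x5 | ~x7) forces x7 = False.
  clause (x4 | x7) is falsified — backtrack.
So x3 = False.
  then (x3 | ~x6) forces x6 = False.
  then (x6 | x7) forces x7 = True.
  then (x2 | x5 | ~x7) forces x5 = True.
Set x4 = False.
All clauses satisfied.

x1: False, x2: False, x3: False, x4: False, x5: True, x6: False, x7: True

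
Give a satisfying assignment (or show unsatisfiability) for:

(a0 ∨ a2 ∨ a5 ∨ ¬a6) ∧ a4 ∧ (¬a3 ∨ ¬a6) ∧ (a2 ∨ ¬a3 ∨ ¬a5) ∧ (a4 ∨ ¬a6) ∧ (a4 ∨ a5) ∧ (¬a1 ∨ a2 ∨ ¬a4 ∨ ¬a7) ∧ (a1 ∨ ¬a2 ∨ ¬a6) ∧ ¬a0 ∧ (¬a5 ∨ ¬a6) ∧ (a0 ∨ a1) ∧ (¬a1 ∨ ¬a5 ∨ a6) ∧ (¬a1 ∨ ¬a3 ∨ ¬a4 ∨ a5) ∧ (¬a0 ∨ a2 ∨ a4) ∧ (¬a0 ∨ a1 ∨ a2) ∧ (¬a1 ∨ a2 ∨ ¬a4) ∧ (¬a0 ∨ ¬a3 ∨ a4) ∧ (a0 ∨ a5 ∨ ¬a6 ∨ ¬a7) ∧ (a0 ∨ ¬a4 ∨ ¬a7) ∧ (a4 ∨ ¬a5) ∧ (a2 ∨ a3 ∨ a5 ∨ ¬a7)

Unit clause (a4) forces a4 = True.
Unit clause (¬a0) forces a0 = False.
In (a0 ∨ a1) only a1 is left, so a1 = True.
In (¬a1 ∨ a2 ∨ ¬a4) only a2 is left, so a2 = True.
In (a0 ∨ ¬a4 ∨ ¬a7) only ¬a7 is left, so a7 = False.
Try a3 = True:
  (¬a3 ∨ ¬a6) forces a6 = False.
  (¬a1 ∨ ¬a5 ∨ a6) forces a5 = False.
  clause (¬a1 ∨ ¬a3 ∨ ¬a4 ∨ a5) is falsified — backtrack.
So a3 = False.
Set a5 = False.
Set a6 = True.
All clauses satisfied.

a0 = False; a1 = True; a2 = True; a3 = False; a4 = True; a5 = False; a6 = True; a7 = False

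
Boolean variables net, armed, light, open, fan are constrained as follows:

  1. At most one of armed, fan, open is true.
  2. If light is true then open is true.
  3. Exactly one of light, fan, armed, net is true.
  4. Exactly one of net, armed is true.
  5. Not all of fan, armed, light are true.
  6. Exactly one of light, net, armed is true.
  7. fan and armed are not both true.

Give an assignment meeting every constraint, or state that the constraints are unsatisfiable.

net=T, armed=F, light=F, open=T, fan=F

  (1) {armed, fan, open}: 1 true — at most one ✓
  (2) light=F ⇒ open: vacuous ✓
  (3) {light, fan, armed, net}: 1 true — exactly one ✓
  (4) {net, armed}: 1 true — exactly one ✓
  (5) {fan, armed, light}: 0/3 true — not all ✓
  (6) {light, net, armed}: 1 true — exactly one ✓
  (7) fan=F, armed=F — not both ✓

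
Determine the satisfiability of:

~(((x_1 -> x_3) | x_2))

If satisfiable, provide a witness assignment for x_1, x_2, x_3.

x_1 = True, x_2 = False, x_3 = False

  ~(((x_1 -> x_3) | x_2)) = True
    (x_1 -> x_3) | x_2 = False
      x_1 -> x_3 = False
The formula evaluates to True.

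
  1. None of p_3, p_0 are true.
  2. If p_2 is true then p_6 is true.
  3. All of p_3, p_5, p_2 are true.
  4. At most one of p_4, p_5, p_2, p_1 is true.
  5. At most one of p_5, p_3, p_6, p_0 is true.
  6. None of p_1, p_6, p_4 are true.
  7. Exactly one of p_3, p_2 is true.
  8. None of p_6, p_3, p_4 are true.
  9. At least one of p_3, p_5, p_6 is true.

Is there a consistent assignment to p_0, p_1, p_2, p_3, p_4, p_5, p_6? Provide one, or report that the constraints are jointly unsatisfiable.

Case p_3 = True:
  Constraint (1) is violated (p_3=T) — contradiction.
Case p_3 = False:
  Constraint (3) is violated (p_3=F) — contradiction.
Both cases fail — unsatisfiable.

UNSATISFIABLE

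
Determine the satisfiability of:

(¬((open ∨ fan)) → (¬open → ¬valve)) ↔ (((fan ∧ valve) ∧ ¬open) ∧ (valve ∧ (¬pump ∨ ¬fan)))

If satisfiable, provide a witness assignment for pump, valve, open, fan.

pump: False; valve: True; open: False; fan: False

  (¬((open ∨ fan)) → (¬open → ¬valve)) ↔ (((fan ∧ valve) ∧ ¬open) ∧ (valve ∧ (¬pump ∨ ¬fan))) = True
    ¬((open ∨ fan)) → (¬open → ¬valve) = False
      ¬((open ∨ fan)) = True
        open ∨ fan = False
      ¬open → ¬valve = False
        ¬open = True
        ¬valve = False
    ((fan ∧ valve) ∧ ¬open) ∧ (valve ∧ (¬pump ∨ ¬fan)) = False
      (fan ∧ valve) ∧ ¬open = False
        fan ∧ valve = False
        ¬open = True
      valve ∧ (¬pump ∨ ¬fan) = True
        ¬pump ∨ ¬fan = True
          ¬pump = True
          ¬fan = True
The formula evaluates to True.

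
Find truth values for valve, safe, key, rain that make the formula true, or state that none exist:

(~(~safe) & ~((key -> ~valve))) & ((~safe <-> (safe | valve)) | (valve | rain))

valve: True, safe: True, key: True, rain: True

  ~(~safe) & ~((key -> ~valve)) = True
    ~(~safe) = True
      ~safe = False
    ~((key -> ~valve)) = True
      key -> ~valve = False
        ~valve = False
  (~safe <-> (safe | valve)) | (valve | rain) = True
    ~safe <-> (safe | valve) = False
      ~safe = False
      safe | valve = True
    valve | rain = True
Both conjuncts True, so the formula holds.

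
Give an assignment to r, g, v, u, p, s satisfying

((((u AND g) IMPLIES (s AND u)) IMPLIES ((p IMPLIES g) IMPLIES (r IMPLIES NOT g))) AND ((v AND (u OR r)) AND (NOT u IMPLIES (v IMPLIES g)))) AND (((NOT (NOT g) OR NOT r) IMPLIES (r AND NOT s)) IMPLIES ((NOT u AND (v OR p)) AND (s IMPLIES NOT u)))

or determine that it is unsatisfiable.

r = False; g = True; v = True; u = True; p = True; s = False

  (((u AND g) IMPLIES (s AND u)) IMPLIES ((p IMPLIES g) IMPLIES (r IMPLIES NOT g))) AND ((v AND (u OR r)) AND (NOT u IMPLIES (v IMPLIES g))) = True
    ((u AND g) IMPLIES (s AND u)) IMPLIES ((p IMPLIES g) IMPLIES (r IMPLIES NOT g)) = True
      (u AND g) IMPLIES (s AND u) = False
        u AND g = True
        s AND u = False
      (p IMPLIES g) IMPLIES (r IMPLIES NOT g) = True
        p IMPLIES g = True
        r IMPLIES NOT g = True
          NOT g = False
    (v AND (u OR r)) AND (NOT u IMPLIES (v IMPLIES g)) = True
      v AND (u OR r) = True
        u OR r = True
      NOT u IMPLIES (v IMPLIES g) = True
        NOT u = False
        v IMPLIES g = True
  ((NOT (NOT g) OR NOT r) IMPLIES (r AND NOT s)) IMPLIES ((NOT u AND (v OR p)) AND (s IMPLIES NOT u)) = True
    (NOT (NOT g) OR NOT r) IMPLIES (r AND NOT s) = False
      NOT (NOT g) OR NOT r = True
        NOT (NOT g) = True
          NOT g = False
        NOT r = True
      r AND NOT s = False
        NOT s = True
    (NOT u AND (v OR p)) AND (s IMPLIES NOT u) = False
      NOT u AND (v OR p) = False
        NOT u = False
        v OR p = True
      s IMPLIES NOT u = True
        NOT u = False
Both conjuncts True, so the formula holds.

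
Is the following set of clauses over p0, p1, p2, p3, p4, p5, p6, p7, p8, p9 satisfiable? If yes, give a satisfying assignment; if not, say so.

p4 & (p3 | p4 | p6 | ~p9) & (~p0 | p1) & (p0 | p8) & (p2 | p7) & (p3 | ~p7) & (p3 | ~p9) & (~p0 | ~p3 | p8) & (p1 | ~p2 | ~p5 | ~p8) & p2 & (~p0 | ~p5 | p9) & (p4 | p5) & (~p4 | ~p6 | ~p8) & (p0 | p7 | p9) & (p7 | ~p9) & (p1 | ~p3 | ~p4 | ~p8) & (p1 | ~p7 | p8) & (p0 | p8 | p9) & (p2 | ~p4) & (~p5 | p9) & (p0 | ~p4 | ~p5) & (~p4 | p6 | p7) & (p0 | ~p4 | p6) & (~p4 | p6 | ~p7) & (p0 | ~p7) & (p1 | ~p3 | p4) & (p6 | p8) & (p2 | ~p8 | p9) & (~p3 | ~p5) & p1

Unit clause (p4) forces p4 = True.
Unit clause (p2) forces p2 = True.
Unit clause (p1) forces p1 = True.
Set p0 = True.
Try p3 = True:
  (~p0 | ~p3 | p8) forces p8 = True.
  (~p4 | ~p6 | ~p8) forces p6 = False.
  (~p4 | p6 | p7) forces p7 = True.
  clause (~p4 | p6 | ~p7) is falsified — backtrack.
So p3 = False.
  then (p3 | ~p7) forces p7 = False.
  then (p3 | ~p9) forces p9 = False.
  then (~p0 | ~p5 | p9) forces p5 = False.
  then (~p4 | p6 | p7) forces p6 = True.
  then (~p4 | ~p6 | ~p8) forces p8 = False.
All clauses satisfied.

p0 = True; p1 = True; p2 = True; p3 = False; p4 = True; p5 = False; p6 = True; p7 = False; p8 = False; p9 = False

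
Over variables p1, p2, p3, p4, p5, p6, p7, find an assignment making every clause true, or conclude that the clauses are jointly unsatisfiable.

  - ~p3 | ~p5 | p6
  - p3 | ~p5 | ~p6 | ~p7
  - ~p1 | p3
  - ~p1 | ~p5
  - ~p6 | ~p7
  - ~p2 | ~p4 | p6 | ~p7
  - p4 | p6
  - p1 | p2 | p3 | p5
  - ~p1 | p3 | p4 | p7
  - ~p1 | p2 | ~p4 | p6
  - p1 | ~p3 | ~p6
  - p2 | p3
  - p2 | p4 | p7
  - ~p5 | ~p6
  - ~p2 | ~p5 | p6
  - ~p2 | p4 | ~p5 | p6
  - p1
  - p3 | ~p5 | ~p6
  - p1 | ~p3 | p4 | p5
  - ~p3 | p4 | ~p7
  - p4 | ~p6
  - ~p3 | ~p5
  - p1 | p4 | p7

p1 = True, p2 = True, p3 = True, p4 = True, p5 = False, p6 = False, p7 = False

Unit clause (p1) forces p1 = True.
In (~p1 | p3) only p3 is left, so p3 = True.
In (~p1 | ~p5) only ~p5 is left, so p5 = False.
Set p2 = True.
Set p4 = True.
Set p6 = False.
  then (~p2 | ~p4 | p6 | ~p7) forces p7 = False.
All clauses satisfied.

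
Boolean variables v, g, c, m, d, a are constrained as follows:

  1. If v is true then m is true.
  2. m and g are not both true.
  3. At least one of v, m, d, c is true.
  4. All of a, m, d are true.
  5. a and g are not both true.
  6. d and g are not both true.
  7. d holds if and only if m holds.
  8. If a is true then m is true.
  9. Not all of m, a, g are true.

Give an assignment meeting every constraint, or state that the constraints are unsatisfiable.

v=F; g=F; c=F; m=T; d=T; a=T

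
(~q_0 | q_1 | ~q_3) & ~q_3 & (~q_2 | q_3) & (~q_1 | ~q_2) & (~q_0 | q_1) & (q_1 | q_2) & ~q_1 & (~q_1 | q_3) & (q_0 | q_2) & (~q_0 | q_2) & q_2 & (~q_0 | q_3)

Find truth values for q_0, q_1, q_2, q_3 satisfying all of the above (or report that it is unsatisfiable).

Unsatisfiable — no assignment works.

Case q_2 = True:
  (~q_3) forces q_3 = False.
  Clause (~q_2 | q_3) is falsified — contradiction.
Case q_2 = False:
  Clause (q_2) is falsified — contradiction.
Both cases fail, so the formula is unsatisfiable.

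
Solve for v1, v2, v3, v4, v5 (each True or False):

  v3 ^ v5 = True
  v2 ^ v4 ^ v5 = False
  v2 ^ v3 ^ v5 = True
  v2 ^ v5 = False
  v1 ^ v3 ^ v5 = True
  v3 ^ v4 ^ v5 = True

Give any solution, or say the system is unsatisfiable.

v1 = False, v2 = False, v3 = True, v4 = False, v5 = False

v3 ^ v5 = T ^ F = True ✓
v2 ^ v4 ^ v5 = F ^ F ^ F = False ✓
v2 ^ v3 ^ v5 = F ^ T ^ F = True ✓
v2 ^ v5 = F ^ F = False ✓
v1 ^ v3 ^ v5 = F ^ T ^ F = True ✓
v3 ^ v4 ^ v5 = T ^ F ^ F = True ✓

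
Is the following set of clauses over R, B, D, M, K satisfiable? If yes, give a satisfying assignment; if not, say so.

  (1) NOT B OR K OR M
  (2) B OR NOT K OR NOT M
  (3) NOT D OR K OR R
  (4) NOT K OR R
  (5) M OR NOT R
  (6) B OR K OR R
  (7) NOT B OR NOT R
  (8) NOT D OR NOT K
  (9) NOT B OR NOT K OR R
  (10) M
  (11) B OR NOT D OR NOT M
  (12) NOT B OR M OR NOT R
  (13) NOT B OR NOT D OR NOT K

R = False, B = True, D = False, M = True, K = False

Unit clause (M) forces M = True.
Set R = False.
  then (NOT K OR R) forces K = False.
  then (B OR K OR R) forces B = True.
  then (NOT D OR K OR R) forces D = False.
All clauses satisfied.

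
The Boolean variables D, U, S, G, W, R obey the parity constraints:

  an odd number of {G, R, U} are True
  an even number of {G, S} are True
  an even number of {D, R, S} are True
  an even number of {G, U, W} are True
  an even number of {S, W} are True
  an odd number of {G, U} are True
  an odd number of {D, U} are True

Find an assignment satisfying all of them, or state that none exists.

D=T, U=F, S=T, G=T, W=T, R=F

{G, R, U}: 1 true → odd ✓
{G, S}: 2 true → even ✓
{D, R, S}: 2 true → even ✓
{G, U, W}: 2 true → even ✓
{S, W}: 2 true → even ✓
{G, U}: 1 true → odd ✓
{D, U}: 1 true → odd ✓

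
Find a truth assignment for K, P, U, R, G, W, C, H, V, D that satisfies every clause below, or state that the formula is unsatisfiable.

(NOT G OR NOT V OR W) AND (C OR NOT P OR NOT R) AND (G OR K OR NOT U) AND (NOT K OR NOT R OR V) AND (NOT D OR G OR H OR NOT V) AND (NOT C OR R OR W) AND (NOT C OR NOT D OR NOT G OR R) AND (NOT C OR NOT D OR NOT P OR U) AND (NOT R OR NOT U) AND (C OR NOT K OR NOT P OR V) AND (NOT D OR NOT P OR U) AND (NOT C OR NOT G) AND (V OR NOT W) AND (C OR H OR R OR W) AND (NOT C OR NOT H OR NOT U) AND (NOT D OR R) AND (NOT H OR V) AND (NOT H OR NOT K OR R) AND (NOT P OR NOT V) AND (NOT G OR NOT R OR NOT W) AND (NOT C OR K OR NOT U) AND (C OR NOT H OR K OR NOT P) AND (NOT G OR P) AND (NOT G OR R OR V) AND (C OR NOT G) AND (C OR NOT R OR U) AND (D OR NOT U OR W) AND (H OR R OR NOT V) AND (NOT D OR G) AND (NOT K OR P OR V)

K = False, P = False, U = False, R = False, G = False, W = True, C = True, H = True, V = True, D = False

Set K = False.
Set P = False.
  then (NOT G OR P) forces G = False.
  then (NOT D OR G) forces D = False.
  then (G OR K OR NOT U) forces U = False.
Set R = False.
Set W = True.
  then (V OR NOT W) forces V = True.
  then (H OR R OR NOT V) forces H = True.
Set C = True.
All clauses satisfied.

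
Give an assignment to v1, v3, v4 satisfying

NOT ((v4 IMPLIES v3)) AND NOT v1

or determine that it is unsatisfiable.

v1=F; v3=F; v4=T

  NOT ((v4 IMPLIES v3)) = True
    v4 IMPLIES v3 = False
  NOT v1 = True
Both conjuncts True, so the formula holds.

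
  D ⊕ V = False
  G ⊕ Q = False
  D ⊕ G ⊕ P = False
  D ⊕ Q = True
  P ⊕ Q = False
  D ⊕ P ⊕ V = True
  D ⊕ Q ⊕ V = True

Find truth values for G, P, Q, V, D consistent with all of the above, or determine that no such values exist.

G=T, P=T, Q=T, V=F, D=F

D ⊕ V = F ⊕ F = False ✓
G ⊕ Q = T ⊕ T = False ✓
D ⊕ G ⊕ P = F ⊕ T ⊕ T = False ✓
D ⊕ Q = F ⊕ T = True ✓
P ⊕ Q = T ⊕ T = False ✓
D ⊕ P ⊕ V = F ⊕ T ⊕ F = True ✓
D ⊕ Q ⊕ V = F ⊕ T ⊕ F = True ✓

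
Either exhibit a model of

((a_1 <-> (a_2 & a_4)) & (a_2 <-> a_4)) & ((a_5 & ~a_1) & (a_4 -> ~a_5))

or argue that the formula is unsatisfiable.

a_1=F, a_2=F, a_4=F, a_5=T

  (a_1 <-> (a_2 & a_4)) & (a_2 <-> a_4) = True
    a_1 <-> (a_2 & a_4) = True
      a_2 & a_4 = False
    a_2 <-> a_4 = True
  (a_5 & ~a_1) & (a_4 -> ~a_5) = True
    a_5 & ~a_1 = True
      ~a_1 = True
    a_4 -> ~a_5 = True
      ~a_5 = False
Both conjuncts True, so the formula holds.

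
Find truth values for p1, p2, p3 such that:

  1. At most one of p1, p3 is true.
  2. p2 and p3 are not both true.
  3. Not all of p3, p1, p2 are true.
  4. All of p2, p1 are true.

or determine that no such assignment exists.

p1 = True; p2 = True; p3 = False

  (1) {p1, p3}: 1 true — at most one ✓
  (2) p2=T, p3=F — not both ✓
  (3) {p3, p1, p2}: 2/3 true — not all ✓
  (4) {p2, p1}: all 2 true ✓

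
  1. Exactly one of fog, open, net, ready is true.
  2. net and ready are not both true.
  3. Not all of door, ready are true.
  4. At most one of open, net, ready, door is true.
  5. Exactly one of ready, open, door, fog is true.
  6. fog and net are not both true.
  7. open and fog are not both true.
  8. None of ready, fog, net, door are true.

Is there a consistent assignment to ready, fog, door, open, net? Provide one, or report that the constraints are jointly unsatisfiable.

ready: False; fog: False; door: False; open: True; net: False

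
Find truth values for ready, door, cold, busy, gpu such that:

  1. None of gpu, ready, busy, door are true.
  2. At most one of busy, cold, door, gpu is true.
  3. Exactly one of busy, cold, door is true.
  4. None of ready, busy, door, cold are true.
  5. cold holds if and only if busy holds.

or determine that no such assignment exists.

Case cold = True:
  Constraint (4) is violated (cold=T) — contradiction.
Case cold = False:
  (1) forces gpu = False.
  (1) forces ready = False.
  (1) forces busy = False.
  (1) forces door = False.
  Constraint (3) is violated (busy=F, cold=F, door=F) — contradiction.
Both cases fail — unsatisfiable.

No satisfying assignment exists.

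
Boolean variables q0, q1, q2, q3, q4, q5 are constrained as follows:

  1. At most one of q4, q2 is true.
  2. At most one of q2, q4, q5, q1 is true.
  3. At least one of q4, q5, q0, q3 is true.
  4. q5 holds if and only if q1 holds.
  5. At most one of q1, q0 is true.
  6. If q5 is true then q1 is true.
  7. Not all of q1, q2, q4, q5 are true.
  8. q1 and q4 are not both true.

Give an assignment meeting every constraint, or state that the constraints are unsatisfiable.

q0: False, q1: False, q2: False, q3: True, q4: True, q5: False

  (1) {q4, q2}: 1 true — at most one ✓
  (2) {q2, q4, q5, q1}: 1 true — at most one ✓
  (3) {q4, q5, q0, q3}: 2 true — at least one ✓
  (4) q5=F, q1=F — same ✓
  (5) {q1, q0}: 0 true — at most one ✓
  (6) q5=F ⇒ q1: vacuous ✓
  (7) {q1, q2, q4, q5}: 1/4 true — not all ✓
  (8) q1=F, q4=T — not both ✓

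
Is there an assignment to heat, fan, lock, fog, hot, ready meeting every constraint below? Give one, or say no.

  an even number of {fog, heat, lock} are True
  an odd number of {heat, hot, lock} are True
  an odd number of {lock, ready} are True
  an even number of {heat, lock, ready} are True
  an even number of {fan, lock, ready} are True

heat=T, fan=T, lock=F, fog=T, hot=F, ready=T

{fog, heat, lock}: 2 true → even ✓
{heat, hot, lock}: 1 true → odd ✓
{lock, ready}: 1 true → odd ✓
{heat, lock, ready}: 2 true → even ✓
{fan, lock, ready}: 2 true → even ✓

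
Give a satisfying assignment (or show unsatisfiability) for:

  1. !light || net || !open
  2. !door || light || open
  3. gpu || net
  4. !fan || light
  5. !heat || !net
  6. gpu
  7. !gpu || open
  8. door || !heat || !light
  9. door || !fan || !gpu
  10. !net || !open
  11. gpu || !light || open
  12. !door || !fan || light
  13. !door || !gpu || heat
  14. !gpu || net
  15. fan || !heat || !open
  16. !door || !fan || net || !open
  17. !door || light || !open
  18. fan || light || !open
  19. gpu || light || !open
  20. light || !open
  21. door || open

UNSATISFIABLE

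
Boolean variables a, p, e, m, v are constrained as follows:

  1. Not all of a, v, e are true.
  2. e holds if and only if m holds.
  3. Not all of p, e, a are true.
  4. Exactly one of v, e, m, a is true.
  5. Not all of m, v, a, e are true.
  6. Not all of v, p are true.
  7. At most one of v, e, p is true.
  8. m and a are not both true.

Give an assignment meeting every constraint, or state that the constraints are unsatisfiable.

a = True, p = False, e = False, m = False, v = False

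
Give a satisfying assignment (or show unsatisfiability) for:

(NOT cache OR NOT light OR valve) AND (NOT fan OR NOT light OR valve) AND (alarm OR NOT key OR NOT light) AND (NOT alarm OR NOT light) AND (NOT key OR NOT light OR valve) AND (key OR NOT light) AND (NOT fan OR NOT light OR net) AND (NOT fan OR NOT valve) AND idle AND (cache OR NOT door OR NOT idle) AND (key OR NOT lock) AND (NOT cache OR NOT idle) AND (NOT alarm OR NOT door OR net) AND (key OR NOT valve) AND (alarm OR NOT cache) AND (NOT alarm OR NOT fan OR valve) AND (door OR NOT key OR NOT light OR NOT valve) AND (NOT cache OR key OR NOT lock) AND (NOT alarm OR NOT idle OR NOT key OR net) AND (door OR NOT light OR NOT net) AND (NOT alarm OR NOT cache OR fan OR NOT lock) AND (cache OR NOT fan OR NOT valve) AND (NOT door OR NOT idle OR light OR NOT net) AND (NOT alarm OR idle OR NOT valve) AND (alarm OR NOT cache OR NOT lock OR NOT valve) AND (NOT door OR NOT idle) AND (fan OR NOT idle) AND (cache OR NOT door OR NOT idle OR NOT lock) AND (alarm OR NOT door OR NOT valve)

Unit clause (idle) forces idle = True.
In (NOT cache OR NOT idle) only NOT cache is left, so cache = False.
In (NOT door OR NOT idle) only NOT door is left, so door = False.
In (fan OR NOT idle) only fan is left, so fan = True.
In (NOT fan OR NOT valve) only NOT valve is left, so valve = False.
In (NOT alarm OR NOT fan OR valve) only NOT alarm is left, so alarm = False.
In (NOT fan OR NOT light OR valve) only NOT light is left, so light = False.
Set key = True.
Set lock = False.
Set net = True.
All clauses satisfied.

light: False; door: False; key: True; idle: True; alarm: False; cache: False; lock: False; net: True; fan: True; valve: False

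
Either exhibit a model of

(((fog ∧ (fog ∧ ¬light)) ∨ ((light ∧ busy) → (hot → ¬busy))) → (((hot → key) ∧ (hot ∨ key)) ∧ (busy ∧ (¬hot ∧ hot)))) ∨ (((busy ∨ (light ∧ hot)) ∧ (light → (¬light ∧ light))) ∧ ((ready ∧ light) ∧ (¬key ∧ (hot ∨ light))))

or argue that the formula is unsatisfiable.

hot = True, light = True, ready = True, busy = True, key = True, fog = True

  (((fog ∧ (fog ∧ ¬light)) ∨ ((light ∧ busy) → (hot → ¬busy))) → (((hot → key) ∧ (hot ∨ key)) ∧ (busy ∧ (¬hot ∧ hot)))) ∨ (((busy ∨ (light ∧ hot)) ∧ (light → (¬light ∧ light))) ∧ ((ready ∧ light) ∧ (¬key ∧ (hot ∨ light)))) = True
    ((fog ∧ (fog ∧ ¬light)) ∨ ((light ∧ busy) → (hot → ¬busy))) → (((hot → key) ∧ (hot ∨ key)) ∧ (busy ∧ (¬hot ∧ hot))) = True
      (fog ∧ (fog ∧ ¬light)) ∨ ((light ∧ busy) → (hot → ¬busy)) = False
        fog ∧ (fog ∧ ¬light) = False
          fog ∧ ¬light = False
            ¬light = False
        (light ∧ busy) → (hot → ¬busy) = False
          light ∧ busy = True
          hot → ¬busy = False
            ¬busy = False
      ((hot → key) ∧ (hot ∨ key)) ∧ (busy ∧ (¬hot ∧ hot)) = False
        (hot → key) ∧ (hot ∨ key) = True
          hot → key = True
          hot ∨ key = True
        busy ∧ (¬hot ∧ hot) = False
          ¬hot ∧ hot = False
            ¬hot = False
    ((busy ∨ (light ∧ hot)) ∧ (light → (¬light ∧ light))) ∧ ((ready ∧ light) ∧ (¬key ∧ (hot ∨ light))) = False
      (busy ∨ (light ∧ hot)) ∧ (light → (¬light ∧ light)) = False
        busy ∨ (light ∧ hot) = True
          light ∧ hot = True
        light → (¬light ∧ light) = False
          ¬light ∧ light = False
            ¬light = False
      (ready ∧ light) ∧ (¬key ∧ (hot ∨ light)) = False
        ready ∧ light = True
        ¬key ∧ (hot ∨ light) = False
          ¬key = False
          hot ∨ light = True
The formula evaluates to True.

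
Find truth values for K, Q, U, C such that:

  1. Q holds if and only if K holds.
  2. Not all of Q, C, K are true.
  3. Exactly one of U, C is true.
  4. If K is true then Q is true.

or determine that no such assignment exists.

K=F, Q=F, U=T, C=F

  (1) Q=F, K=F — same ✓
  (2) {Q, C, K}: 0/3 true — not all ✓
  (3) {U, C}: 1 true — exactly one ✓
  (4) K=F ⇒ Q: vacuous ✓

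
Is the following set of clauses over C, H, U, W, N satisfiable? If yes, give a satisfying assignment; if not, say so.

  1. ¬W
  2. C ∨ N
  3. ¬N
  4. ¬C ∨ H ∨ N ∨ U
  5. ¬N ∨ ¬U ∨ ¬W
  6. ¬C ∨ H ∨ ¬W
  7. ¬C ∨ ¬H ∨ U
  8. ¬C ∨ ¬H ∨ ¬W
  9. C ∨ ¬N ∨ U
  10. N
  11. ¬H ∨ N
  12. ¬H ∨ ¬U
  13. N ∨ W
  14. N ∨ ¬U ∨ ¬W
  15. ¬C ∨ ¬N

Case N = True:
  Clause (¬N) is falsified — contradiction.
Case N = False:
  Clause (N) is falsified — contradiction.
Both cases fail, so the formula is unsatisfiable.

UNSATISFIABLE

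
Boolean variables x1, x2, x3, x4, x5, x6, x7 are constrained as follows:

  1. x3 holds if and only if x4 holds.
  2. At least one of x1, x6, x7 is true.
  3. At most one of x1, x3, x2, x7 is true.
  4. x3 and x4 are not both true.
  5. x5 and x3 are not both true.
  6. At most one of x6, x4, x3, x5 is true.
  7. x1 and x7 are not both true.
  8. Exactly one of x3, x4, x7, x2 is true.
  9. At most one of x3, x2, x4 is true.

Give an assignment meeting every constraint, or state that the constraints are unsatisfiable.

x1 = False; x2 = False; x3 = False; x4 = False; x5 = False; x6 = True; x7 = True

  (1) x3=F, x4=F — same ✓
  (2) {x1, x6, x7}: 2 true — at least one ✓
  (3) {x1, x3, x2, x7}: 1 true — at most one ✓
  (4) x3=F, x4=F — not both ✓
  (5) x5=F, x3=F — not both ✓
  (6) {x6, x4, x3, x5}: 1 true — at most one ✓
  (7) x1=F, x7=T — not both ✓
  (8) {x3, x4, x7, x2}: 1 true — exactly one ✓
  (9) {x3, x2, x4}: 0 true — at most one ✓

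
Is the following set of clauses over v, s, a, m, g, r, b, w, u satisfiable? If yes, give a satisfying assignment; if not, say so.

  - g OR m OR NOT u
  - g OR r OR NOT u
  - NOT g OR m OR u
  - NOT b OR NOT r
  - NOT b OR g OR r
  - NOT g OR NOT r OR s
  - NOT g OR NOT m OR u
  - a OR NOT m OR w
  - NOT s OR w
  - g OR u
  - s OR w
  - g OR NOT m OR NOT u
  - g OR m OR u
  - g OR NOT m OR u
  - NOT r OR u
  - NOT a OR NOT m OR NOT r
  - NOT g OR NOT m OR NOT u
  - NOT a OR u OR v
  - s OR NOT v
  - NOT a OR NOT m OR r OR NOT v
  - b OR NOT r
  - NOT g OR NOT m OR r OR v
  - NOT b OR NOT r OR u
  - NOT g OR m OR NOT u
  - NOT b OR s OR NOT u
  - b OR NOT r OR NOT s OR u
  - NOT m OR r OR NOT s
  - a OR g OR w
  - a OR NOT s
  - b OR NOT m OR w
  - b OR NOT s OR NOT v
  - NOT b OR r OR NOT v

Case u = True:
  If m = True:
    (g OR NOT m OR NOT u) forces g = True.
    clause (NOT g OR NOT m OR NOT u) is falsified.
  If m = False:
    (g OR m OR NOT u) forces g = True.
    clause (NOT g OR m OR NOT u) is falsified.
  Every sub-case reaches a contradiction.
Case u = False:
  (g OR u) forces g = True.
  (NOT g OR m OR u) forces m = True.
  Clause (NOT g OR NOT m OR u) is falsified — contradiction.
Both cases fail, so the formula is unsatisfiable.

UNSATISFIABLE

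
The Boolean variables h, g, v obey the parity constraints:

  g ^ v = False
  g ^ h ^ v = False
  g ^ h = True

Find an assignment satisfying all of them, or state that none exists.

h = False; g = True; v = True

g ^ v = T ^ T = False ✓
g ^ h ^ v = T ^ F ^ T = False ✓
g ^ h = T ^ F = True ✓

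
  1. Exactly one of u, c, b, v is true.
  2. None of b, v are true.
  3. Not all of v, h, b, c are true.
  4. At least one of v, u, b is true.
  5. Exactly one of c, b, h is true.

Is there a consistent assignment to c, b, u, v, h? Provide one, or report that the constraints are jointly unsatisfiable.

c=F, b=F, u=T, v=F, h=T

  (1) {u, c, b, v}: 1 true — exactly one ✓
  (2) {b, v}: 0 true — none ✓
  (3) {v, h, b, c}: 1/4 true — not all ✓
  (4) {v, u, b}: 1 true — at least one ✓
  (5) {c, b, h}: 1 true — exactly one ✓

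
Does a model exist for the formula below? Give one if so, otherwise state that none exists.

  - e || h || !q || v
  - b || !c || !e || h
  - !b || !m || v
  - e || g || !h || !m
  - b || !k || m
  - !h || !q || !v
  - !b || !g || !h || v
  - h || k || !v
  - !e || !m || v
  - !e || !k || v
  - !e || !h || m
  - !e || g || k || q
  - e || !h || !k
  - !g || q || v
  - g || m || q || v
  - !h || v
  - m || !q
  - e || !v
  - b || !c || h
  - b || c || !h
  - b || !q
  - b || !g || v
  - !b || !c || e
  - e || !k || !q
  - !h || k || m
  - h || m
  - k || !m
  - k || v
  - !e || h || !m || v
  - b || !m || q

Set e = True.
Set g = False.
Try v = False:
  (!e || !m || v) forces m = False.
  (!e || !k || v) forces k = False.
  clause (k || v) is falsified — backtrack.
So v = True.
Set b = True.
Set m = True.
  then (k || !m) forces k = True.
Set c = True.
Set h = False.
Set q = True.
All clauses satisfied.

e = True, g = False, v = True, b = True, m = True, c = True, k = True, h = False, q = True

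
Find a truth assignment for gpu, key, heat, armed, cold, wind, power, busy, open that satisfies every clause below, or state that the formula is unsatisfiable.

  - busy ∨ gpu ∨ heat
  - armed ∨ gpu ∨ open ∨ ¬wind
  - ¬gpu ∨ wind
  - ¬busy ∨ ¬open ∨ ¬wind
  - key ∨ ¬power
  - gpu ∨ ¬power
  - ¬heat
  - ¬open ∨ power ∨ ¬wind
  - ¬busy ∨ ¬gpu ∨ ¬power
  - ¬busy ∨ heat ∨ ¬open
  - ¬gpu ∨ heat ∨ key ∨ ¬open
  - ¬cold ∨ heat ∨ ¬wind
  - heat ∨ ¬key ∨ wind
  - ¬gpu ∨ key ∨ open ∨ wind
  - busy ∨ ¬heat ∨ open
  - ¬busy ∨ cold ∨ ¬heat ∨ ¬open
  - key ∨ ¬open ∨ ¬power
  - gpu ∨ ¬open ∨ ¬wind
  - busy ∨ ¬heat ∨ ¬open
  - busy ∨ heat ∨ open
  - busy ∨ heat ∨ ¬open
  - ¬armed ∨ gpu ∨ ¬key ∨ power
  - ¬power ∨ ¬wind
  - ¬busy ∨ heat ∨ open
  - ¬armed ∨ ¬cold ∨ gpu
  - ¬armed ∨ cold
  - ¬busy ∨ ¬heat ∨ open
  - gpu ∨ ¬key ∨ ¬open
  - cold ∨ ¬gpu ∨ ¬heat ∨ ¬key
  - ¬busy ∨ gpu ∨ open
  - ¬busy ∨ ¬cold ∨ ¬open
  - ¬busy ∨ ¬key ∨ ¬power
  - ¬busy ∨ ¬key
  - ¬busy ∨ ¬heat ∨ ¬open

Unsatisfiable

Case open = True:
  (¬heat) forces heat = False.
  (¬busy ∨ heat ∨ ¬open) forces busy = False.
  Clause (busy ∨ heat ∨ ¬open) is falsified — contradiction.
Case open = False:
  (¬heat) forces heat = False.
  (busy ∨ heat ∨ open) forces busy = True.
  Clause (¬busy ∨ heat ∨ open) is falsified — contradiction.
Both cases fail, so the formula is unsatisfiable.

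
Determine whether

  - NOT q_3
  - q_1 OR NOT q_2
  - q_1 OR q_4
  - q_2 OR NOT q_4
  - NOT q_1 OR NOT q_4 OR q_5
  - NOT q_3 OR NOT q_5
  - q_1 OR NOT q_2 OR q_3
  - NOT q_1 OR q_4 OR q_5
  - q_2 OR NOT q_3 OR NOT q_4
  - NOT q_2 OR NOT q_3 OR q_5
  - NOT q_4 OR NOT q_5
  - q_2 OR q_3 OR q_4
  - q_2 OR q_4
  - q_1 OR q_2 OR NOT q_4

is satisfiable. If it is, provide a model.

Unit clause (NOT q_3) forces q_3 = False.
Try q_1 = False:
  (q_1 OR NOT q_2) forces q_2 = False.
  (q_1 OR q_4) forces q_4 = True.
  clause (q_2 OR NOT q_4) is falsified — backtrack.
So q_1 = True.
Set q_2 = True.
Set q_4 = False.
  then (NOT q_1 OR q_4 OR q_5) forces q_5 = True.
All clauses satisfied.

q_1 = True; q_2 = True; q_3 = False; q_4 = False; q_5 = True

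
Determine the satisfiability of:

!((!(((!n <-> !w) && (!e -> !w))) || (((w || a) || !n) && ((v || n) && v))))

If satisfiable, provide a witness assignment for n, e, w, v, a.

n = False; e = True; w = False; v = False; a = True

  !((!(((!n <-> !w) && (!e -> !w))) || (((w || a) || !n) && ((v || n) && v)))) = True
    !(((!n <-> !w) && (!e -> !w))) || (((w || a) || !n) && ((v || n) && v)) = False
      !(((!n <-> !w) && (!e -> !w))) = False
        (!n <-> !w) && (!e -> !w) = True
          !n <-> !w = True
            !n = True
            !w = True
          !e -> !w = True
            !e = False
            !w = True
      ((w || a) || !n) && ((v || n) && v) = False
        (w || a) || !n = True
          w || a = True
          !n = True
        (v || n) && v = False
          v || n = False
The formula evaluates to True.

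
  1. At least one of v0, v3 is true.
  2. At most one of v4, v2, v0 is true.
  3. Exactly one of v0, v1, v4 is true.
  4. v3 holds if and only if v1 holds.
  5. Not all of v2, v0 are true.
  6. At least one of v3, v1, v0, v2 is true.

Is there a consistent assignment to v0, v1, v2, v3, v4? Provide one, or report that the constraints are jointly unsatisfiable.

v0: False; v1: True; v2: True; v3: True; v4: False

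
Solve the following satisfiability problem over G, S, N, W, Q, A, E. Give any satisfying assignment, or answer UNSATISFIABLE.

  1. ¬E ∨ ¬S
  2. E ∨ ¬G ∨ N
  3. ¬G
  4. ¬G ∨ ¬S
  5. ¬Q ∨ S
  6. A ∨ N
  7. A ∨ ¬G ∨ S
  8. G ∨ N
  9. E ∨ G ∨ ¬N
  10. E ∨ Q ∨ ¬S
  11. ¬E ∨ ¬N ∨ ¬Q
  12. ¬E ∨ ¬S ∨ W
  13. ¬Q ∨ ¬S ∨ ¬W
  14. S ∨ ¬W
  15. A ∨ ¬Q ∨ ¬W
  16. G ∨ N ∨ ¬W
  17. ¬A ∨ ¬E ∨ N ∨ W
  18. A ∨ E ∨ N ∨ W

G = False; S = False; N = True; W = False; Q = False; A = False; E = True

Unit clause (¬G) forces G = False.
In (G ∨ N) only N is left, so N = True.
In (E ∨ G ∨ ¬N) only E is left, so E = True.
In (¬E ∨ ¬N ∨ ¬Q) only ¬Q is left, so Q = False.
In (¬E ∨ ¬S) only ¬S is left, so S = False.
In (S ∨ ¬W) only ¬W is left, so W = False.
Set A = False.
All clauses satisfied.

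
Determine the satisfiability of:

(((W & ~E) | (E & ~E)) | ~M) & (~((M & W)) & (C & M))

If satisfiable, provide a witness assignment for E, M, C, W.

The formula is unsatisfiable.

Case M = True: the formula simplifies to ((W & ~E) | (E & ~E)) & (~W & C).
  E = True: the conjunct (W & ~E) | (E & ~E) becomes (W & False) | (True & False) = False.
  E = False: simplifies to W & (~W & C).
    W = True: the conjunct ~W is False.
    W = False: the conjunct W is False.
Case M = False: the conjunct M is False.
Both cases fail — unsatisfiable.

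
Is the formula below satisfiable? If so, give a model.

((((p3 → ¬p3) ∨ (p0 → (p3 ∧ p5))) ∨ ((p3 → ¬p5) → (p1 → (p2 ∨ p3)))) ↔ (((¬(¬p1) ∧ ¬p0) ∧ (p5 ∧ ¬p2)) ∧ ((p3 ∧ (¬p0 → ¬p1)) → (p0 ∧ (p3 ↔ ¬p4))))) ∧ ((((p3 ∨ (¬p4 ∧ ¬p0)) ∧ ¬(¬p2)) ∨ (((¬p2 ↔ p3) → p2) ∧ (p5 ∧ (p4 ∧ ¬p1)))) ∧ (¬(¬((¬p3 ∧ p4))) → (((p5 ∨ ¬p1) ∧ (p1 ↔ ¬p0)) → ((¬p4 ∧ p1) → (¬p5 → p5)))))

Case p1 = True: the formula simplifies to ((((p3 → ¬p3) ∨ (p0 → (p3 ∧ p5))) ∨ ((p3 → ¬p5) → (p2 ∨ p3))) ↔ ((¬p0 ∧ (p5 ∧ ¬p2)) ∧ ((p3 ∧ p0) → (p0 ∧ (p3 ↔ ¬p4))))) ∧ (((p3 ∨ (¬p4 ∧ ¬p0)) ∧ ¬(¬p2)) ∧ (¬(¬((¬p3 ∧ p4))) → ((p5 ∧ ¬p0) → (¬p4 → (¬p5 → p5))))).
  p2 = True: the conjunct (((p3 → ¬p3) ∨ (p0 → (p3 ∧ p5))) ∨ ((p3 → ¬p5) → (p2 ∨ p3))) ↔ ((¬p0 ∧ (p5 ∧ ¬p2)) ∧ ((p3 ∧ p0) → (p0 ∧ (p3 ↔ ¬p4)))) becomes (((p3 → ¬p3) ∨ (p0 → (p3 ∧ p5))) ∨ True) ↔ (False ∧ ((p3 ∧ p0) → (p0 ∧ (p3 ↔ ¬p4)))) = False.
  p2 = False: the conjunct ¬(¬p2) becomes ¬(¬False) = False.
Case p1 = False: the conjunct (((p3 → ¬p3) ∨ (p0 → (p3 ∧ p5))) ∨ ((p3 → ¬p5) → (p1 → (p2 ∨ p3)))) ↔ (((¬(¬p1) ∧ ¬p0) ∧ (p5 ∧ ¬p2)) ∧ ((p3 ∧ (¬p0 → ¬p1)) → (p0 ∧ (p3 ↔ ¬p4)))) becomes (((p3 → ¬p3) ∨ (p0 → (p3 ∧ p5))) ∨ True) ↔ (False ∧ (p3 → (p0 ∧ (p3 ↔ ¬p4)))) = False.
Both cases fail — unsatisfiable.

Unsatisfiable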